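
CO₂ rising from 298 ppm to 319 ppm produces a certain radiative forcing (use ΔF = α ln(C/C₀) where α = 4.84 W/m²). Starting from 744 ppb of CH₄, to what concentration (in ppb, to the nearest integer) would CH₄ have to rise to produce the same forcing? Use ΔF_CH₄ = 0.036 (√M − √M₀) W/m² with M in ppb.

M ≈ 1327 ppb

CO₂ forcing: 4.84 × ln(319/298) = 4.84 × 0.068098 = 0.32959 W/m².
Set 0.036(√M − √744) = 0.32959: √M = 0.32959/0.036 + √744 = 9.1553 + 27.2764 = 36.4317.
M = (36.4317)² = 1327.27 ppb.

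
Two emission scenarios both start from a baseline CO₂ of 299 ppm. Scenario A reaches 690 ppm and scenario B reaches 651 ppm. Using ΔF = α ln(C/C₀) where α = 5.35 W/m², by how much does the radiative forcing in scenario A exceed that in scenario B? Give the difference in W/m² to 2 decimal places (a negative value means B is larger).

ΔF_A = 5.35 ln(690/299) = 5.35 × 0.83625 = 4.4739 W/m².
ΔF_B = 5.35 ln(651/299) = 5.35 × 0.77807 = 4.1627 W/m².
Difference: 4.4739 − 4.1627 = 0.3112 W/m².

ΔF_A − ΔF_B = 0.31 W/m²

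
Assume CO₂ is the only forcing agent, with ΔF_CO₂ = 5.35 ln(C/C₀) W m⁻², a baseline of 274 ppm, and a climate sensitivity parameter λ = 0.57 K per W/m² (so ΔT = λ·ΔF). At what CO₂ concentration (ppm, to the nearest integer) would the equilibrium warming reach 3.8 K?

C ≈ 953 ppm

Required forcing: ΔF = ΔT/λ = 3.8/0.57 = 6.6667 W/m².
Then ln(C/274) = ΔF/5.35 = 6.6667/5.35 = 1.24611.
So C = 274 × e^1.24611 = 274 × 3.47679 = 952.64 ppm.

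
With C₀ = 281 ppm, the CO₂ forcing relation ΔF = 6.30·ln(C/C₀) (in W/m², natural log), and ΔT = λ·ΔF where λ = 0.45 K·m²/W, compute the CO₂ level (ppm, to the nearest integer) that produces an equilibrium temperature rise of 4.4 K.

C ≈ 1327 ppm

Required forcing: ΔF = ΔT/λ = 4.4/0.45 = 9.7778 W/m².
Then ln(C/281) = ΔF/6.30 = 9.7778/6.30 = 1.55203.
So C = 281 × e^1.55203 = 281 × 4.72104 = 1326.61 ppm.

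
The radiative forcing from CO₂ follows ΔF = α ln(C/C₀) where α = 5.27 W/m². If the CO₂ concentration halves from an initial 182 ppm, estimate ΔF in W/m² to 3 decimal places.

Because the forcing depends only on the ratio C/C₀, the initial concentration does not enter.
ΔF = 5.27 × ln(0.5) = 5.27 × -0.69315 = -3.6529 W/m².

ΔF = -3.653 W/m²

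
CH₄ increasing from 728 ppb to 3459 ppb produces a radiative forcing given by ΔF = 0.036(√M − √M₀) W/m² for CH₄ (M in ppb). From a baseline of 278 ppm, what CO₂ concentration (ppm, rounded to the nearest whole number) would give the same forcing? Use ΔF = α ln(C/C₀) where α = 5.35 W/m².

C ≈ 344 ppm

CH₄ forcing: 0.036 × (√3459 − √728) = 0.036 × (58.8133 − 26.9815) = 0.036 × 31.8318 = 1.14594 W/m².
Set 5.35 ln(C/278) = 1.14594: ln(C/278) = 1.14594/5.35 = 0.21419, so C = 278 × e^0.21419 = 278 × 1.23886 = 344.40 ppm.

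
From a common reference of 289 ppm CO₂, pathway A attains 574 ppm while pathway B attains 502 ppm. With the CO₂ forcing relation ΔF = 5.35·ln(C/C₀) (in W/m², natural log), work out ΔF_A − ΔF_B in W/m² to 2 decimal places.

ΔF_A − ΔF_B = 0.72 W/m²

ΔF_A = 5.35 ln(574/289) = 5.35 × 0.68620 = 3.6712 W/m².
ΔF_B = 5.35 ln(502/289) = 5.35 × 0.55217 = 2.9541 W/m².
Difference: 3.6712 − 2.9541 = 0.7171 W/m².
(Equivalently, ΔF_A − ΔF_B = 5.35 ln(574/502) = 5.35 × 0.13403 = 0.7171 W/m².)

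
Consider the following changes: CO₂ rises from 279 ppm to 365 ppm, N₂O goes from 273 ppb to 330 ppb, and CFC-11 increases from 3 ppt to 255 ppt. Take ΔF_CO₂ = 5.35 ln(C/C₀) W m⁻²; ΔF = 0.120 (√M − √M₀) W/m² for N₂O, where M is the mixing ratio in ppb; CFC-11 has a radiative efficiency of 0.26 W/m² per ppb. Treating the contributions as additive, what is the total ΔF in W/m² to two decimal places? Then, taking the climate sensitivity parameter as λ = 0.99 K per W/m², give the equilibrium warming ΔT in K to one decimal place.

ΔF = 1.70 W/m²; ΔT = 1.7 K

CO₂: 5.35 × ln(365/279) = 5.35 × ln(1.30824) = 5.35 × 0.26868 = 1.4374 W/m².
N₂O: 0.120 × (√330 − √273) = 0.120 × (18.1659 − 16.5227) = 0.120 × 1.6432 = 0.1972 W/m².
CFC-11: Δ = 255 − 3 = 252 ppt = 0.252 ppb; ΔF = 0.26 × 0.252 = 0.0655 W/m².
Total ΔF = 1.4374 + 0.1972 + 0.0655 = 1.7001 W/m².
ΔT = λ ΔF = 0.99 × 1.70 = 1.6830 K.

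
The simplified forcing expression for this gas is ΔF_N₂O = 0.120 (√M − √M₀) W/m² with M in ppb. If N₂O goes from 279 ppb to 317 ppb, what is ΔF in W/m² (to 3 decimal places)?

N₂O: 0.120 × (√317 − √279) = 0.120 × (17.8045 − 16.7033) = 0.120 × 1.1012 = 0.1321 W/m².

ΔF = 0.132 W/m²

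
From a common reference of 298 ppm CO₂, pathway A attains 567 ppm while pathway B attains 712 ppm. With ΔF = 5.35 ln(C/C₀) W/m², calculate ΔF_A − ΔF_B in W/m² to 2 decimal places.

ΔF_A − ΔF_B = -1.22 W/m²

ΔF_A = 5.35 ln(567/298) = 5.35 × 0.64327 = 3.4415 W/m².
ΔF_B = 5.35 ln(712/298) = 5.35 × 0.87098 = 4.6597 W/m².
Difference: 3.4415 − 4.6597 = -1.2182 W/m².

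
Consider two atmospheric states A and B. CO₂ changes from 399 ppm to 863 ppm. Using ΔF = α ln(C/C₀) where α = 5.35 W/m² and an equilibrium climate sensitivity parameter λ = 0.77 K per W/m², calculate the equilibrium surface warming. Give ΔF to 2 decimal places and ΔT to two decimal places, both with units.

CO₂: 5.35 × ln(863/399) = 5.35 × ln(2.16291) = 5.35 × 0.77145 = 4.1273 W/m².
ΔT = λ ΔF = 0.77 × 4.13 = 3.1801 K.

ΔF = 4.13 W/m²; ΔT = 3.18 K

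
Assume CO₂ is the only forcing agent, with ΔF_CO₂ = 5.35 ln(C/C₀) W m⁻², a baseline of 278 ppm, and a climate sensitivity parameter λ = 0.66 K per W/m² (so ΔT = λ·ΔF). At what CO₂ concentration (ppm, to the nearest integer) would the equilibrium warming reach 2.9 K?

C ≈ 632 ppm

Required forcing: ΔF = ΔT/λ = 2.9/0.66 = 4.3939 W/m².
Then ln(C/278) = ΔF/5.35 = 4.3939/5.35 = 0.82129.
So C = 278 × e^0.82129 = 278 × 2.27343 = 632.01 ppm.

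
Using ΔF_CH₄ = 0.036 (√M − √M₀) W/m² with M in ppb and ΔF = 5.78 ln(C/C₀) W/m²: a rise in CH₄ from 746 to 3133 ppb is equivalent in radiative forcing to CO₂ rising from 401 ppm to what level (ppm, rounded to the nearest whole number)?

CH₄ forcing: 0.036 × (√3133 − √746) = 0.036 × (55.9732 − 27.3130) = 0.036 × 28.6602 = 1.03177 W/m².
Set 5.78 ln(C/401) = 1.03177: ln(C/401) = 1.03177/5.78 = 0.17851, so C = 401 × e^0.17851 = 401 × 1.19543 = 479.37 ppm.

C ≈ 479 ppm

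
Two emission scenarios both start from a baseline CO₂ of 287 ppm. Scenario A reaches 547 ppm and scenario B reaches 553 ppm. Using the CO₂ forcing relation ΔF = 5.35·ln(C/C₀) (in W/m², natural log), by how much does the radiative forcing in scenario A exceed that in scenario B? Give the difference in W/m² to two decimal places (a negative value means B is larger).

ΔF_A − ΔF_B = -0.06 W/m²

ΔF_A = 5.35 ln(547/287) = 5.35 × 0.64497 = 3.4506 W/m².
ΔF_B = 5.35 ln(553/287) = 5.35 × 0.65588 = 3.5090 W/m².
Difference: 3.4506 − 3.5090 = -0.0584 W/m².
(Equivalently, ΔF_A − ΔF_B = 5.35 ln(547/553) = 5.35 × -0.01091 = -0.0584 W/m².)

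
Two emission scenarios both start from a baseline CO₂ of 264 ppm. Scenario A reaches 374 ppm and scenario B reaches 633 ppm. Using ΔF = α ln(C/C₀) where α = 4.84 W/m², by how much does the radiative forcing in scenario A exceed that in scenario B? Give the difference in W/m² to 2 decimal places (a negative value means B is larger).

ΔF_A = 4.84 ln(374/264) = 4.84 × 0.34831 = 1.6858 W/m².
ΔF_B = 4.84 ln(633/264) = 4.84 × 0.87452 = 4.2327 W/m².
Difference: 1.6858 − 4.2327 = -2.5469 W/m².

ΔF_A − ΔF_B = -2.55 W/m²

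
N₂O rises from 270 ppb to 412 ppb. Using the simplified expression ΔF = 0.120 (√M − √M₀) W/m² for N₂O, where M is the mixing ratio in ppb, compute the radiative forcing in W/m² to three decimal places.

ΔF = 0.464 W/m²

N₂O: 0.120 × (√412 − √270) = 0.120 × (20.2978 − 16.4317) = 0.120 × 3.8661 = 0.4639 W/m².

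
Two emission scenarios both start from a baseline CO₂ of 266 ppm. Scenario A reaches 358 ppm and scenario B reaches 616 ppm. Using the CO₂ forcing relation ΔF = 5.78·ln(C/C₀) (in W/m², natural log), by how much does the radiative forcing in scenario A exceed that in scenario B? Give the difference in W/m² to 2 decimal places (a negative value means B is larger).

ΔF_A = 5.78 ln(358/266) = 5.78 × 0.29704 = 1.7169 W/m².
ΔF_B = 5.78 ln(616/266) = 5.78 × 0.83975 = 4.8538 W/m².
Difference: 1.7169 − 4.8538 = -3.1369 W/m².

ΔF_A − ΔF_B = -3.14 W/m²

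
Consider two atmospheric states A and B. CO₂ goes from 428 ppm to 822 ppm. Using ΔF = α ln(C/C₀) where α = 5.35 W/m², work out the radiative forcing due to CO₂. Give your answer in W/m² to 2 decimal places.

ΔF = 3.49 W/m²

CO₂ absorption bands are partially saturated, so forcing scales with the logarithm of the concentration ratio.
CO₂: 5.35 × ln(822/428) = 5.35 × ln(1.92056) = 5.35 × 0.65262 = 3.4915 W/m².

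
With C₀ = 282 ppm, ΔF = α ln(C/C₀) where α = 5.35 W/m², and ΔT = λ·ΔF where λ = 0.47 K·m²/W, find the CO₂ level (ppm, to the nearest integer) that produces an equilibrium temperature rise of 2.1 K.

C ≈ 650 ppm

Required forcing: ΔF = ΔT/λ = 2.1/0.47 = 4.4681 W/m².
Then ln(C/282) = ΔF/5.35 = 4.4681/5.35 = 0.83516.
So C = 282 × e^0.83516 = 282 × 2.30518 = 650.06 ppm.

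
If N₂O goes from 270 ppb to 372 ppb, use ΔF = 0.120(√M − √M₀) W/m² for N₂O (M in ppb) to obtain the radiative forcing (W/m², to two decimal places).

ΔF = 0.34 W/m²

N₂O: 0.120 × (√372 − √270) = 0.120 × (19.2873 − 16.4317) = 0.120 × 2.8556 = 0.3427 W/m².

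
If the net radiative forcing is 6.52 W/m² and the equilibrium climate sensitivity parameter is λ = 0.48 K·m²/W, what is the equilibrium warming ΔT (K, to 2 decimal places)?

ΔT = 3.13 K

ΔT = λ ΔF = 0.48 × 6.52 = 3.1296 K.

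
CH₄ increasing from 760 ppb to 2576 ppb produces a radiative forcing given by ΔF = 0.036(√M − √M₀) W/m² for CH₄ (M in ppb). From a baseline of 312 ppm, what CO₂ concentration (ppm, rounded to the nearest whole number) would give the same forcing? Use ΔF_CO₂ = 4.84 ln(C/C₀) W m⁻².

C ≈ 371 ppm

CH₄ forcing: 0.036 × (√2576 − √760) = 0.036 × (50.7543 − 27.5681) = 0.036 × 23.1862 = 0.83470 W/m².
Set 4.84 ln(C/312) = 0.83470: ln(C/312) = 0.83470/4.84 = 0.17246, so C = 312 × e^0.17246 = 312 × 1.18822 = 370.72 ppm.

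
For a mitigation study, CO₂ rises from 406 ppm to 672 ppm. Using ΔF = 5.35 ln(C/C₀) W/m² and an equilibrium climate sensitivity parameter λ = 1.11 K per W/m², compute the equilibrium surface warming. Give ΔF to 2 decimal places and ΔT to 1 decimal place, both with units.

ΔF = 2.70 W/m²; ΔT = 3.0 K

CO₂: 5.35 × ln(672/406) = 5.35 × ln(1.65517) = 5.35 × 0.50390 = 2.6959 W/m².
ΔT = λ ΔF = 1.11 × 2.70 = 2.9970 K.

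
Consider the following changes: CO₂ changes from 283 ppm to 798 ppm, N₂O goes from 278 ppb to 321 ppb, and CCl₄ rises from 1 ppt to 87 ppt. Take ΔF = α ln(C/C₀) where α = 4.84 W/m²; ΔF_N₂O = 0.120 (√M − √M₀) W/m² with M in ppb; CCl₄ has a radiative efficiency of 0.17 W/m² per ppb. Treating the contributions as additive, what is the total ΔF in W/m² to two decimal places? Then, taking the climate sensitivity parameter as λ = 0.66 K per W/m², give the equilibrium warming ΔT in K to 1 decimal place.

CO₂: 4.84 × ln(798/283) = 4.84 × ln(2.81979) = 4.84 × 1.03666 = 5.0174 W/m².
N₂O: 0.120 × (√321 − √278) = 0.120 × (17.9165 − 16.6733) = 0.120 × 1.2432 = 0.1492 W/m².
CCl₄: Δ = 87 − 1 = 86 ppt = 0.086 ppb; ΔF = 0.17 × 0.086 = 0.0146 W/m².
Total ΔF = 5.0174 + 0.1492 + 0.0146 = 5.1812 W/m².
ΔT = λ ΔF = 0.66 × 5.18 = 3.4188 K.

ΔF = 5.18 W/m²; ΔT = 3.4 K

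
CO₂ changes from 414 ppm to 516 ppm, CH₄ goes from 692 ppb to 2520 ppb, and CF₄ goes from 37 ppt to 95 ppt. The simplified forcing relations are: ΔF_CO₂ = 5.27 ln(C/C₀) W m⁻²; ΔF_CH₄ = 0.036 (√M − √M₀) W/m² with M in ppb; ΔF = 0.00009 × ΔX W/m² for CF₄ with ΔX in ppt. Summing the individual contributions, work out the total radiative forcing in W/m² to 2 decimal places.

CO₂: 5.27 × ln(516/414) = 5.27 × ln(1.24638) = 5.27 × 0.22024 = 1.1607 W/m².
CH₄: 0.036 × (√2520 − √692) = 0.036 × (50.1996 − 26.3059) = 0.036 × 23.8937 = 0.8602 W/m².
CF₄: ΔF = 0.00009 × (95 − 37) = 0.00009 × 58 = 0.0052 W/m².
Total ΔF = 1.1607 + 0.8602 + 0.0052 = 2.0261 W/m².

ΔF = 2.03 W/m²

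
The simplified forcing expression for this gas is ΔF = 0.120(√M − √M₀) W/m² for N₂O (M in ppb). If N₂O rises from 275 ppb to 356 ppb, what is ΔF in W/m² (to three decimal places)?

N₂O: 0.120 × (√356 − √275) = 0.120 × (18.8680 − 16.5831) = 0.120 × 2.2849 = 0.2742 W/m².

ΔF = 0.274 W/m²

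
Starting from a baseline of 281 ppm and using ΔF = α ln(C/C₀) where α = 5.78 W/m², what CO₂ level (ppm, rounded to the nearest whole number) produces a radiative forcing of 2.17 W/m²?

Set 5.78 ln(C/281) = 2.17, so ln(C/281) = 2.17/5.78 = 0.37543.
Then C/281 = e^0.37543 = 1.45562, giving C = 281 × 1.45562 = 409.03 ppm.

C ≈ 409 ppm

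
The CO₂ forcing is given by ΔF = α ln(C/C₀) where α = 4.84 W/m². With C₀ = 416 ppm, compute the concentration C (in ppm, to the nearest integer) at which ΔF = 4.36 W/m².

Set 4.84 ln(C/416) = 4.36, so ln(C/416) = 4.36/4.84 = 0.90083.
Then C/416 = e^0.90083 = 2.46165, giving C = 416 × 2.46165 = 1024.05 ppm.

C ≈ 1024 ppm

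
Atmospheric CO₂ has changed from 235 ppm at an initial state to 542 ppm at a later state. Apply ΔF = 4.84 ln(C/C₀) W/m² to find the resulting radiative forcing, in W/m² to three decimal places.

CO₂: 4.84 × ln(542/235) = 4.84 × ln(2.30638) = 4.84 × 0.83568 = 4.0447 W/m².

ΔF = 4.045 W/m²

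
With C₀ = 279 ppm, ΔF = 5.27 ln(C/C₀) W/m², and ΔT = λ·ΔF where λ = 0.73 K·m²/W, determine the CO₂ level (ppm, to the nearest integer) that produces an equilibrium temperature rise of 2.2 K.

Required forcing: ΔF = ΔT/λ = 2.2/0.73 = 3.0137 W/m².
Then ln(C/279) = ΔF/5.27 = 3.0137/5.27 = 0.57186.
So C = 279 × e^0.57186 = 279 × 1.77156 = 494.27 ppm.

C ≈ 494 ppm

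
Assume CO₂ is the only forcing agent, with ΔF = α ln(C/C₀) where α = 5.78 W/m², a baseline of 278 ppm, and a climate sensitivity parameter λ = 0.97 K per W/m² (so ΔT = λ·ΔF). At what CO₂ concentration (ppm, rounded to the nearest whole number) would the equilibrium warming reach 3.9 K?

Required forcing: ΔF = ΔT/λ = 3.9/0.97 = 4.0206 W/m².
Then ln(C/278) = ΔF/5.78 = 4.0206/5.78 = 0.69561.
So C = 278 × e^0.69561 = 278 × 2.00493 = 557.37 ppm.

C ≈ 557 ppm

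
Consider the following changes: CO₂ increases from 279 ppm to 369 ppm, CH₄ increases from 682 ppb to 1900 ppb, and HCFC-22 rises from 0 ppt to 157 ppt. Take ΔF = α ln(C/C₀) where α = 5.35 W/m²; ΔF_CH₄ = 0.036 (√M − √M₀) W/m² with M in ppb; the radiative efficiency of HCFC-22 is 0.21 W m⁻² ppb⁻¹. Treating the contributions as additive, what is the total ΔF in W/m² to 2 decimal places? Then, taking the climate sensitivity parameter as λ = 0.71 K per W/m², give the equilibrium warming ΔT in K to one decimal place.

CO₂: 5.35 × ln(369/279) = 5.35 × ln(1.32258) = 5.35 × 0.27958 = 1.4958 W/m².
CH₄: 0.036 × (√1900 − √682) = 0.036 × (43.5890 − 26.1151) = 0.036 × 17.4739 = 0.6291 W/m².
HCFC-22: Δ = 157 − 0 = 157 ppt = 0.157 ppb; ΔF = 0.21 × 0.157 = 0.0330 W/m².
Total ΔF = 1.4958 + 0.6291 + 0.0330 = 2.1579 W/m².
ΔT = λ ΔF = 0.71 × 2.16 = 1.5336 K.

ΔF = 2.16 W/m²; ΔT = 1.5 K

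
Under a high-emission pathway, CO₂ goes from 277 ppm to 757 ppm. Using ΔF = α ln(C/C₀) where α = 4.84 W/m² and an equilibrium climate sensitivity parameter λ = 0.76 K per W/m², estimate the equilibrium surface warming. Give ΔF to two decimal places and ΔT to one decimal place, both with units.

ΔF = 4.87 W/m²; ΔT = 3.7 K

CO₂: 4.84 × ln(757/277) = 4.84 × ln(2.73285) = 4.84 × 1.00535 = 4.8659 W/m².
ΔT = λ ΔF = 0.76 × 4.87 = 3.7012 K.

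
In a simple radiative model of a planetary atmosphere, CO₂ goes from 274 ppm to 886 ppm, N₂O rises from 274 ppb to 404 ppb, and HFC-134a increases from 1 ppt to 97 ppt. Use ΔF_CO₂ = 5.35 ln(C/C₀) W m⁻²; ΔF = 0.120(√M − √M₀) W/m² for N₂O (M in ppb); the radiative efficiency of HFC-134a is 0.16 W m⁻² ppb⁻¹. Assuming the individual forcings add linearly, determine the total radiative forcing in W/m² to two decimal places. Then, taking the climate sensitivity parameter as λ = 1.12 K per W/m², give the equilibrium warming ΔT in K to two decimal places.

CO₂: 5.35 × ln(886/274) = 5.35 × ln(3.23358) = 5.35 × 1.17359 = 6.2787 W/m².
N₂O: 0.120 × (√404 − √274) = 0.120 × (20.0998 − 16.5529) = 0.120 × 3.5469 = 0.4256 W/m².
HFC-134a: Δ = 97 − 1 = 96 ppt = 0.096 ppb; ΔF = 0.16 × 0.096 = 0.0154 W/m².
Total ΔF = 6.2787 + 0.4256 + 0.0154 = 6.7197 W/m².
ΔT = λ ΔF = 1.12 × 6.72 = 7.5264 K.

ΔF = 6.72 W/m²; ΔT = 7.53 K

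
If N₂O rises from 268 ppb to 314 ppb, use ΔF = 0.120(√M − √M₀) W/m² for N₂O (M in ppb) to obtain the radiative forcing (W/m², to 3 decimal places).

ΔF = 0.162 W/m²

N₂O: 0.120 × (√314 − √268) = 0.120 × (17.7200 − 16.3707) = 0.120 × 1.3493 = 0.1619 W/m².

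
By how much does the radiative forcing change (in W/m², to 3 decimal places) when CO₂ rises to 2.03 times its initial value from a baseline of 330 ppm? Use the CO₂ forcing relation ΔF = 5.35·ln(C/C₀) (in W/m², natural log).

ΔF = 3.788 W/m²

Because the forcing depends only on the ratio C/C₀, the initial concentration does not enter.
ΔF = 5.35 × ln(2.03) = 5.35 × 0.70804 = 3.7880 W/m².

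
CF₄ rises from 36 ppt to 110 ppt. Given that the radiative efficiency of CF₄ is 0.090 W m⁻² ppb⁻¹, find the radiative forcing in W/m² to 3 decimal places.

CF₄: Δ = 110 − 36 = 74 ppt = 0.074 ppb; ΔF = 0.090 × 0.074 = 0.0067 W/m².

ΔF = 0.007 W/m²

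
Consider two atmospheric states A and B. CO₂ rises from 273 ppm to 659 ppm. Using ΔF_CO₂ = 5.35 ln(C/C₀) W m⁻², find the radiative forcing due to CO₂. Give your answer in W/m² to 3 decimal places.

ΔF = 4.715 W/m²

CO₂: 5.35 × ln(659/273) = 5.35 × ln(2.41392) = 5.35 × 0.88125 = 4.7147 W/m².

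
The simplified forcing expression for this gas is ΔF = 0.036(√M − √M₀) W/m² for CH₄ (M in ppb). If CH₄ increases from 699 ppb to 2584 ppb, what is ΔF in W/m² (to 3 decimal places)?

ΔF = 0.878 W/m²

CH₄: 0.036 × (√2584 − √699) = 0.036 × (50.8331 − 26.4386) = 0.036 × 24.3945 = 0.8782 W/m².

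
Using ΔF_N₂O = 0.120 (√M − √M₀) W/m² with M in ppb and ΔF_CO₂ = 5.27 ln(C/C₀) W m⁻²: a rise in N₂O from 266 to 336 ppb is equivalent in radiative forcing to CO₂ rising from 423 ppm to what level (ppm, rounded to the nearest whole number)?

C ≈ 443 ppm

N₂O forcing: 0.120 × (√336 − √266) = 0.120 × (18.3303 − 16.3095) = 0.120 × 2.0208 = 0.24250 W/m².
Set 5.27 ln(C/423) = 0.24250: ln(C/423) = 0.24250/5.27 = 0.04602, so C = 423 × e^0.04602 = 423 × 1.04710 = 442.92 ppm.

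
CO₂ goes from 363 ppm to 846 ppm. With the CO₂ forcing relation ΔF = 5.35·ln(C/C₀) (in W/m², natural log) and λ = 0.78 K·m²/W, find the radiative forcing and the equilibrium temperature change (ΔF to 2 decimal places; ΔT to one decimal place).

ΔF = 4.53 W/m²; ΔT = 3.5 K

CO₂: 5.35 × ln(846/363) = 5.35 × ln(2.33058) = 5.35 × 0.84612 = 4.5267 W/m².
ΔT = λ ΔF = 0.78 × 4.53 = 3.5334 K.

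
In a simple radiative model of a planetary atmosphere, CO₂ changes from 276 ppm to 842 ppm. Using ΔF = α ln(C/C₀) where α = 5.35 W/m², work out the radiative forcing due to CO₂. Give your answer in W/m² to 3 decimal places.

CO₂ absorption bands are partially saturated, so forcing scales with the logarithm of the concentration ratio.
CO₂: 5.35 × ln(842/276) = 5.35 × ln(3.05072) = 5.35 × 1.11538 = 5.9673 W/m².

ΔF = 5.967 W/m²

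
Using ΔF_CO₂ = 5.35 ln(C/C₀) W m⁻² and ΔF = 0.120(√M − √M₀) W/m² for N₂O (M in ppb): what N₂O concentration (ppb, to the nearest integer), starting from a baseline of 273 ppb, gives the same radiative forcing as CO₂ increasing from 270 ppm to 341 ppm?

M ≈ 725 ppb

CO₂ forcing: 5.35 × ln(341/270) = 5.35 × 0.233461 = 1.24902 W/m².
Set 0.120(√M − √273) = 1.24902: √M = 1.24902/0.120 + √273 = 10.4085 + 16.5227 = 26.9312.
M = (26.9312)² = 725.29 ppb.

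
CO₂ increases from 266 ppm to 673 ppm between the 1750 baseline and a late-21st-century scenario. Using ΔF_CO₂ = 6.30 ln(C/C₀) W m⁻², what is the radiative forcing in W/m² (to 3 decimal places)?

ΔF = 5.848 W/m²

CO₂: 6.30 × ln(673/266) = 6.30 × ln(2.53008) = 6.30 × 0.92825 = 5.8480 W/m².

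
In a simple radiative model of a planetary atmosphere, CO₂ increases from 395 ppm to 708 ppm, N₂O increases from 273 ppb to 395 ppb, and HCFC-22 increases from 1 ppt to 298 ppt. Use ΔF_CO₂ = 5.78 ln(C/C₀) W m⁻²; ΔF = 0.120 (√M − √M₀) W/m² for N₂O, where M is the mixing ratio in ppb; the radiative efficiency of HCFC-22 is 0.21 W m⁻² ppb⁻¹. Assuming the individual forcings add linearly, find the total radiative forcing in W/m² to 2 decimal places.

ΔF = 3.84 W/m²

CO₂: 5.78 × ln(708/395) = 5.78 × ln(1.79241) = 5.78 × 0.58356 = 3.3730 W/m².
N₂O: 0.120 × (√395 − √273) = 0.120 × (19.8746 − 16.5227) = 0.120 × 3.3519 = 0.4022 W/m².
HCFC-22: Δ = 298 − 1 = 297 ppt = 0.297 ppb; ΔF = 0.21 × 0.297 = 0.0624 W/m².
Total ΔF = 3.3730 + 0.4022 + 0.0624 = 3.8376 W/m².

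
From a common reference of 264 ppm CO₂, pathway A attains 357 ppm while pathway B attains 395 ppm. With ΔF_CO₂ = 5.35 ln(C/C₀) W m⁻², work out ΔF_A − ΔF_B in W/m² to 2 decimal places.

ΔF_A = 5.35 ln(357/264) = 5.35 × 0.30179 = 1.6146 W/m².
ΔF_B = 5.35 ln(395/264) = 5.35 × 0.40294 = 2.1557 W/m².
Difference: 1.6146 − 2.1557 = -0.5411 W/m².

ΔF_A − ΔF_B = -0.54 W/m²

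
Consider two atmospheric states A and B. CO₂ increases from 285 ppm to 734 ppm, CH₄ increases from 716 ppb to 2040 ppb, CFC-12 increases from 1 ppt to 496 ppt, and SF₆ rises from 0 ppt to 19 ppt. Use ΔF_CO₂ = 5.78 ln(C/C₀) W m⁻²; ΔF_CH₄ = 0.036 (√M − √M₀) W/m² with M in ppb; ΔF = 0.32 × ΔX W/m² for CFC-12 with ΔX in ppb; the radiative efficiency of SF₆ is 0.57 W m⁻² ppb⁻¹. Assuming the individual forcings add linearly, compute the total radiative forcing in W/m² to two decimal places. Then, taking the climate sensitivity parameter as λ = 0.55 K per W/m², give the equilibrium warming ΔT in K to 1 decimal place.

ΔF = 6.30 W/m²; ΔT = 3.5 K

CO₂: 5.78 × ln(734/285) = 5.78 × ln(2.57544) = 5.78 × 0.94602 = 5.4680 W/m².
CH₄: 0.036 × (√2040 − √716) = 0.036 × (45.1664 − 26.7582) = 0.036 × 18.4082 = 0.6627 W/m².
CFC-12: Δ = 496 − 1 = 495 ppt = 0.495 ppb; ΔF = 0.32 × 0.495 = 0.1584 W/m².
SF₆: Δ = 19 − 0 = 19 ppt = 0.019 ppb; ΔF = 0.57 × 0.019 = 0.0108 W/m².
Total ΔF = 5.4680 + 0.6627 + 0.1584 + 0.0108 = 6.2999 W/m².
ΔT = λ ΔF = 0.55 × 6.30 = 3.4650 K.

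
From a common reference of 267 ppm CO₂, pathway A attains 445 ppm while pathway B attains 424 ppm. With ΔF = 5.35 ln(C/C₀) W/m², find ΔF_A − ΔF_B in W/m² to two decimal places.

ΔF_A − ΔF_B = 0.26 W/m²

ΔF_A = 5.35 ln(445/267) = 5.35 × 0.51083 = 2.7329 W/m².
ΔF_B = 5.35 ln(424/267) = 5.35 × 0.46248 = 2.4743 W/m².
Difference: 2.7329 − 2.4743 = 0.2586 W/m².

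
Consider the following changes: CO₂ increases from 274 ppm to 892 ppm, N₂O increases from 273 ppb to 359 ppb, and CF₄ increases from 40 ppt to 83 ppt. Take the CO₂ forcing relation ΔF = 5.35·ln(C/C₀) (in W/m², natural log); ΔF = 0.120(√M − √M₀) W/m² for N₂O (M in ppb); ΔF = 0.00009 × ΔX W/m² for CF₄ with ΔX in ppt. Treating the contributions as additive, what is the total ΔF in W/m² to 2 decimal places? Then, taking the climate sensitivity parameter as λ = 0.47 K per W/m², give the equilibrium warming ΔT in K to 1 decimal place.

CO₂: 5.35 × ln(892/274) = 5.35 × ln(3.25547) = 5.35 × 1.18034 = 6.3148 W/m².
N₂O: 0.120 × (√359 − √273) = 0.120 × (18.9473 − 16.5227) = 0.120 × 2.4246 = 0.2910 W/m².
CF₄: ΔF = 0.00009 × (83 − 40) = 0.00009 × 43 = 0.0039 W/m².
Total ΔF = 6.3148 + 0.2910 + 0.0039 = 6.6097 W/m².
ΔT = λ ΔF = 0.47 × 6.61 = 3.1067 K.

ΔF = 6.61 W/m²; ΔT = 3.1 K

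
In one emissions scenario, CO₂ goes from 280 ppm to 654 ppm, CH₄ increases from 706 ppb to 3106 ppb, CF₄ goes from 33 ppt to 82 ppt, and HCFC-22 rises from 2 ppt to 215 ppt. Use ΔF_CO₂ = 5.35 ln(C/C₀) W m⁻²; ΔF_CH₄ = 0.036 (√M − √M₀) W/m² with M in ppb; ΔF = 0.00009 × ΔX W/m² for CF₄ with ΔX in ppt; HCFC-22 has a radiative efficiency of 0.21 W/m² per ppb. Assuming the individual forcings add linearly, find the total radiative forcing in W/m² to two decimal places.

ΔF = 5.64 W/m²

CO₂: 5.35 × ln(654/280) = 5.35 × ln(2.33571) = 5.35 × 0.84832 = 4.5385 W/m².
CH₄: 0.036 × (√3106 − √706) = 0.036 × (55.7315 − 26.5707) = 0.036 × 29.1608 = 1.0498 W/m².
CF₄: ΔF = 0.00009 × (82 − 33) = 0.00009 × 49 = 0.0044 W/m².
HCFC-22: Δ = 215 − 2 = 213 ppt = 0.213 ppb; ΔF = 0.21 × 0.213 = 0.0447 W/m².
Total ΔF = 4.5385 + 1.0498 + 0.0044 + 0.0447 = 5.6374 W/m².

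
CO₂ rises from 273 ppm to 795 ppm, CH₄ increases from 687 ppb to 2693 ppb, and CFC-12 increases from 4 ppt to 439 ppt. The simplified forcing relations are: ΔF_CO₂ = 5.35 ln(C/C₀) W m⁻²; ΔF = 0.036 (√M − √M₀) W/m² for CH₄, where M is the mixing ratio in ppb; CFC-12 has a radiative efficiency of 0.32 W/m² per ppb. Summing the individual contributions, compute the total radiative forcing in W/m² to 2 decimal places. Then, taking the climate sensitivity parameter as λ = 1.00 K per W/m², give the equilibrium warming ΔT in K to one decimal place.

ΔF = 6.78 W/m²; ΔT = 6.8 K

CO₂: 5.35 × ln(795/273) = 5.35 × ln(2.91209) = 5.35 × 1.06887 = 5.7185 W/m².
CH₄: 0.036 × (√2693 − √687) = 0.036 × (51.8941 − 26.2107) = 0.036 × 25.6834 = 0.9246 W/m².
CFC-12: Δ = 439 − 4 = 435 ppt = 0.435 ppb; ΔF = 0.32 × 0.435 = 0.1392 W/m².
Total ΔF = 5.7185 + 0.9246 + 0.1392 = 6.7823 W/m².
ΔT = λ ΔF = 1.00 × 6.78 = 6.7800 K.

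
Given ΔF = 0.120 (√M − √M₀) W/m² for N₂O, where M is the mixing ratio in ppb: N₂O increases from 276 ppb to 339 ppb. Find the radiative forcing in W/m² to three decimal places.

N₂O: 0.120 × (√339 − √276) = 0.120 × (18.4120 − 16.6132) = 0.120 × 1.7988 = 0.2159 W/m².

ΔF = 0.216 W/m²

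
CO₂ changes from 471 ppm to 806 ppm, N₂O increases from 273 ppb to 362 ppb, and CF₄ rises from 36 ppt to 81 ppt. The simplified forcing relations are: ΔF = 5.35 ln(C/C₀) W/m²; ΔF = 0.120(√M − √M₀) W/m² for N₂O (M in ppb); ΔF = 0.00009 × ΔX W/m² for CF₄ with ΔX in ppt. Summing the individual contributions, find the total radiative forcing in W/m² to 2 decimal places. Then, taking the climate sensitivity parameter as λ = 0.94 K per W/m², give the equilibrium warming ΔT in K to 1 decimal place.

CO₂: 5.35 × ln(806/471) = 5.35 × ln(1.71125) = 5.35 × 0.53722 = 2.8741 W/m².
N₂O: 0.120 × (√362 − √273) = 0.120 × (19.0263 − 16.5227) = 0.120 × 2.5036 = 0.3004 W/m².
CF₄: ΔF = 0.00009 × (81 − 36) = 0.00009 × 45 = 0.0041 W/m².
Total ΔF = 2.8741 + 0.3004 + 0.0041 = 3.1786 W/m².
ΔT = λ ΔF = 0.94 × 3.18 = 2.9892 K.

ΔF = 3.18 W/m²; ΔT = 3.0 K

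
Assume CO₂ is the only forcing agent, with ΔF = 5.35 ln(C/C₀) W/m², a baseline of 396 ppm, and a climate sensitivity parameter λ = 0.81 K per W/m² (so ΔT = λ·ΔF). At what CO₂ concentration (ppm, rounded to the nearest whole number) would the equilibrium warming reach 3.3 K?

Required forcing: ΔF = ΔT/λ = 3.3/0.81 = 4.0741 W/m².
Then ln(C/396) = ΔF/5.35 = 4.0741/5.35 = 0.76151.
So C = 396 × e^0.76151 = 396 × 2.14151 = 848.04 ppm.

C ≈ 848 ppm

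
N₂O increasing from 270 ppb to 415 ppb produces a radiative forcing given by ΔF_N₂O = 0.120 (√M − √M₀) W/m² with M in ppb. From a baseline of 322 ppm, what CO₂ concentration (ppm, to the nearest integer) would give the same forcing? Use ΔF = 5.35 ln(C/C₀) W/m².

N₂O forcing: 0.120 × (√415 − √270) = 0.120 × (20.3715 − 16.4317) = 0.120 × 3.9398 = 0.47278 W/m².
Set 5.35 ln(C/322) = 0.47278: ln(C/322) = 0.47278/5.35 = 0.08837, so C = 322 × e^0.08837 = 322 × 1.09239 = 351.75 ppm.

C ≈ 352 ppm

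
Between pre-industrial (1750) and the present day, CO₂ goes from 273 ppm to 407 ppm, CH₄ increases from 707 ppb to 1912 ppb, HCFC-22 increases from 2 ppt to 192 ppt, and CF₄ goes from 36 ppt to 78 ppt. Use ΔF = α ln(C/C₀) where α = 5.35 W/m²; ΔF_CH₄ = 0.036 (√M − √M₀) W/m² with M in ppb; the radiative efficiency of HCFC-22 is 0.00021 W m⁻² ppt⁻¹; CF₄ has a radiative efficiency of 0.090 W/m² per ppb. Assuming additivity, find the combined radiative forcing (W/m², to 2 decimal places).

CO₂: 5.35 × ln(407/273) = 5.35 × ln(1.49084) = 5.35 × 0.39934 = 2.1365 W/m².
CH₄: 0.036 × (√1912 − √707) = 0.036 × (43.7264 − 26.5895) = 0.036 × 17.1369 = 0.6169 W/m².
HCFC-22: ΔF = 0.00021 × (192 − 2) = 0.00021 × 190 = 0.0399 W/m².
CF₄: Δ = 78 − 36 = 42 ppt = 0.042 ppb; ΔF = 0.090 × 0.042 = 0.0038 W/m².
Total ΔF = 2.1365 + 0.6169 + 0.0399 + 0.0038 = 2.7971 W/m².

ΔF = 2.80 W/m²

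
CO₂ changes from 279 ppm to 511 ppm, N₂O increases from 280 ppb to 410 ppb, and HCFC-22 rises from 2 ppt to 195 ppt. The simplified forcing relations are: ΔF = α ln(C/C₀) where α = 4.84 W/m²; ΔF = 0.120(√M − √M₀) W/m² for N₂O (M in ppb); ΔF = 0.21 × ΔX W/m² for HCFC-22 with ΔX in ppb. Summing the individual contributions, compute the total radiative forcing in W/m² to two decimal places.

CO₂: 4.84 × ln(511/279) = 4.84 × ln(1.83154) = 4.84 × 0.60516 = 2.9290 W/m².
N₂O: 0.120 × (√410 − √280) = 0.120 × (20.2485 − 16.7332) = 0.120 × 3.5153 = 0.4218 W/m².
HCFC-22: Δ = 195 − 2 = 193 ppt = 0.193 ppb; ΔF = 0.21 × 0.193 = 0.0405 W/m².
Total ΔF = 2.9290 + 0.4218 + 0.0405 = 3.3913 W/m².

ΔF = 3.39 W/m²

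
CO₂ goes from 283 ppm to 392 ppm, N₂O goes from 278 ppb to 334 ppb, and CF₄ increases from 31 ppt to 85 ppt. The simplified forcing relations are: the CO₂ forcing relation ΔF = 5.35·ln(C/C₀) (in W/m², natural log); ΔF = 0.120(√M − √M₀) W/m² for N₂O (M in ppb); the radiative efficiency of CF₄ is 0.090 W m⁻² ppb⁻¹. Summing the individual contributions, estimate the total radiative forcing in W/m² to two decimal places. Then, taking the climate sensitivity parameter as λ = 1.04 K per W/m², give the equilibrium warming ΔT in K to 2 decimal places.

CO₂: 5.35 × ln(392/283) = 5.35 × ln(1.38516) = 5.35 × 0.32582 = 1.7431 W/m².
N₂O: 0.120 × (√334 − √278) = 0.120 × (18.2757 − 16.6733) = 0.120 × 1.6024 = 0.1923 W/m².
CF₄: Δ = 85 − 31 = 54 ppt = 0.054 ppb; ΔF = 0.090 × 0.054 = 0.0049 W/m².
Total ΔF = 1.7431 + 0.1923 + 0.0049 = 1.9403 W/m².
ΔT = λ ΔF = 1.04 × 1.94 = 2.0176 K.

ΔF = 1.94 W/m²; ΔT = 2.02 K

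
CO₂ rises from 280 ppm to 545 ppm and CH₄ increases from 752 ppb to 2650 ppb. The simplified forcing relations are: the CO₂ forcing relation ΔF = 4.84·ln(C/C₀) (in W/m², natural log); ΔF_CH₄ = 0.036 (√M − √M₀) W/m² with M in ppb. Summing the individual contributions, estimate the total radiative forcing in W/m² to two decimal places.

CO₂: 4.84 × ln(545/280) = 4.84 × ln(1.94643) = 4.84 × 0.66600 = 3.2234 W/m².
CH₄: 0.036 × (√2650 − √752) = 0.036 × (51.4782 − 27.4226) = 0.036 × 24.0556 = 0.8660 W/m².
Total ΔF = 3.2234 + 0.8660 = 4.0894 W/m².

ΔF = 4.09 W/m²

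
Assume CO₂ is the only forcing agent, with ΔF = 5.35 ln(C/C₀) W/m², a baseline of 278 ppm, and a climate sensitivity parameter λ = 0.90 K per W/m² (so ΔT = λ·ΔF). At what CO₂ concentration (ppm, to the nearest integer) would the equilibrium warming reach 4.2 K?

Required forcing: ΔF = ΔT/λ = 4.2/0.90 = 4.6667 W/m².
Then ln(C/278) = ΔF/5.35 = 4.6667/5.35 = 0.87228.
So C = 278 × e^0.87228 = 278 × 2.39236 = 665.08 ppm.

C ≈ 665 ppm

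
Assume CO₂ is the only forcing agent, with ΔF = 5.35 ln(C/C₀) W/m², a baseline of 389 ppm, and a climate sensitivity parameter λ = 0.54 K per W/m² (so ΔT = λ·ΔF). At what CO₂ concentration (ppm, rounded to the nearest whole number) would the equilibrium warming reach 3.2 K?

C ≈ 1178 ppm

Required forcing: ΔF = ΔT/λ = 3.2/0.54 = 5.9259 W/m².
Then ln(C/389) = ΔF/5.35 = 5.9259/5.35 = 1.10764.
So C = 389 × e^1.10764 = 389 × 3.02721 = 1177.58 ppm.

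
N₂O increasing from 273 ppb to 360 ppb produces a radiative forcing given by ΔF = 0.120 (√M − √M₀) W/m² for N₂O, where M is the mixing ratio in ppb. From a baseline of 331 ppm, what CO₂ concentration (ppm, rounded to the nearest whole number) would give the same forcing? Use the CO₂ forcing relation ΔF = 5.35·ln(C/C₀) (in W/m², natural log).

N₂O forcing: 0.120 × (√360 − √273) = 0.120 × (18.9737 − 16.5227) = 0.120 × 2.4510 = 0.29412 W/m².
Set 5.35 ln(C/331) = 0.29412: ln(C/331) = 0.29412/5.35 = 0.05498, so C = 331 × e^0.05498 = 331 × 1.05652 = 349.71 ppm.

C ≈ 350 ppm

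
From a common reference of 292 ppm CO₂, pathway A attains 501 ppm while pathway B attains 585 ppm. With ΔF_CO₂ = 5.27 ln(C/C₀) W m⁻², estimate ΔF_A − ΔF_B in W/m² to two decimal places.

ΔF_A = 5.27 ln(501/292) = 5.27 × 0.53985 = 2.8450 W/m².
ΔF_B = 5.27 ln(585/292) = 5.27 × 0.69486 = 3.6619 W/m².
Difference: 2.8450 − 3.6619 = -0.8169 W/m².

ΔF_A − ΔF_B = -0.82 W/m²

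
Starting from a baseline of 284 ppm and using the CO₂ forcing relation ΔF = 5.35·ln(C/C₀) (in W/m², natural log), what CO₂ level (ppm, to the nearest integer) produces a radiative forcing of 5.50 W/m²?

Set 5.35 ln(C/284) = 5.50, so ln(C/284) = 5.50/5.35 = 1.02804.
Then C/284 = e^1.02804 = 2.79558, giving C = 284 × 2.79558 = 793.94 ppm.

C ≈ 794 ppm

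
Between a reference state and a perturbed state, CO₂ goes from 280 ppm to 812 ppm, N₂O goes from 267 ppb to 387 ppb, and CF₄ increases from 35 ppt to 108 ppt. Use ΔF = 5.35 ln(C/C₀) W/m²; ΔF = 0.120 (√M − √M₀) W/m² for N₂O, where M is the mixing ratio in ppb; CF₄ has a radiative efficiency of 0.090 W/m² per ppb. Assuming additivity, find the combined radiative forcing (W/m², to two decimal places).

CO₂: 5.35 × ln(812/280) = 5.35 × ln(2.90000) = 5.35 × 1.06471 = 5.6962 W/m².
N₂O: 0.120 × (√387 − √267) = 0.120 × (19.6723 − 16.3401) = 0.120 × 3.3322 = 0.3999 W/m².
CF₄: Δ = 108 − 35 = 73 ppt = 0.073 ppb; ΔF = 0.090 × 0.073 = 0.0066 W/m².
Total ΔF = 5.6962 + 0.3999 + 0.0066 = 6.1027 W/m².

ΔF = 6.10 W/m²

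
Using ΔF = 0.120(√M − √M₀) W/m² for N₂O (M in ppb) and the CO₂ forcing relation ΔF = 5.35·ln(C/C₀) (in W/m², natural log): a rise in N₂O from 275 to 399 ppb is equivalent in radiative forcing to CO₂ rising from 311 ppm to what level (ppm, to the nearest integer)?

N₂O forcing: 0.120 × (√399 − √275) = 0.120 × (19.9750 − 16.5831) = 0.120 × 3.3919 = 0.40703 W/m².
Set 5.35 ln(C/311) = 0.40703: ln(C/311) = 0.40703/5.35 = 0.07608, so C = 311 × e^0.07608 = 311 × 1.07905 = 335.58 ppm.

C ≈ 336 ppm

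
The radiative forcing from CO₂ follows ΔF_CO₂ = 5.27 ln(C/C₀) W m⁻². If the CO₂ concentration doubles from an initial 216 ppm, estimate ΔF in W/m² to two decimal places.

ΔF = 5.27 × ln(2) = 5.27 × 0.69315 = 3.6529 W/m².

ΔF = 3.65 W/m²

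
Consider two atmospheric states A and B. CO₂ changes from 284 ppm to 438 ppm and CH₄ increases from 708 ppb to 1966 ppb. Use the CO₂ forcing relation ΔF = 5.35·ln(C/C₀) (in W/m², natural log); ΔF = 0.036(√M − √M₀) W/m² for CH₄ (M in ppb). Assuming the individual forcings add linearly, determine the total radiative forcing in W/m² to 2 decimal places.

CO₂: 5.35 × ln(438/284) = 5.35 × ln(1.54225) = 5.35 × 0.43324 = 2.3178 W/m².
CH₄: 0.036 × (√1966 − √708) = 0.036 × (44.3396 − 26.6083) = 0.036 × 17.7313 = 0.6383 W/m².
Total ΔF = 2.3178 + 0.6383 = 2.9561 W/m².

ΔF = 2.96 W/m²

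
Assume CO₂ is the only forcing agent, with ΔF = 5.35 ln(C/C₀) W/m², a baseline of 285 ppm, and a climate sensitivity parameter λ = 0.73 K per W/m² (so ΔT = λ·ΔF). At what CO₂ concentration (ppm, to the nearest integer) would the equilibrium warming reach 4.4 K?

C ≈ 879 ppm

Required forcing: ΔF = ΔT/λ = 4.4/0.73 = 6.0274 W/m².
Then ln(C/285) = ΔF/5.35 = 6.0274/5.35 = 1.12662.
So C = 285 × e^1.12662 = 285 × 3.08521 = 879.28 ppm.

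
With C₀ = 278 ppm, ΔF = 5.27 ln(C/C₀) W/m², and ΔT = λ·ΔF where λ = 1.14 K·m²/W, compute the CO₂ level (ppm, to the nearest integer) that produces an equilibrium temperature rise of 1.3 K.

C ≈ 345 ppm

Required forcing: ΔF = ΔT/λ = 1.3/1.14 = 1.1404 W/m².
Then ln(C/278) = ΔF/5.27 = 1.1404/5.27 = 0.21639.
So C = 278 × e^0.21639 = 278 × 1.24159 = 345.16 ppm.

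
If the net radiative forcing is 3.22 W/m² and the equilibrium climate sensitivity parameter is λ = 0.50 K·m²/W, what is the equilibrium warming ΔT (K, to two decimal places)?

ΔT = 1.61 K

ΔT = λ ΔF = 0.50 × 3.22 = 1.6100 K.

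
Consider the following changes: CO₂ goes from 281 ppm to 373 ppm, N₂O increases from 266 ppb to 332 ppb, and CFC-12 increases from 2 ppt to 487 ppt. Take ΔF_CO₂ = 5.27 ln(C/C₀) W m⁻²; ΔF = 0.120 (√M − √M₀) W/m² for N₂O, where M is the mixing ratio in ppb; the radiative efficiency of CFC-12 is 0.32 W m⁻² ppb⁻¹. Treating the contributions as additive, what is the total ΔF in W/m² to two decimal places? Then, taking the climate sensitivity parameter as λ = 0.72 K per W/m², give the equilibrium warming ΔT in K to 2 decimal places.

CO₂: 5.27 × ln(373/281) = 5.27 × ln(1.32740) = 5.27 × 0.28322 = 1.4926 W/m².
N₂O: 0.120 × (√332 − √266) = 0.120 × (18.2209 − 16.3095) = 0.120 × 1.9114 = 0.2294 W/m².
CFC-12: Δ = 487 − 2 = 485 ppt = 0.485 ppb; ΔF = 0.32 × 0.485 = 0.1552 W/m².
Total ΔF = 1.4926 + 0.2294 + 0.1552 = 1.8772 W/m².
ΔT = λ ΔF = 0.72 × 1.88 = 1.3536 K.

ΔF = 1.88 W/m²; ΔT = 1.35 K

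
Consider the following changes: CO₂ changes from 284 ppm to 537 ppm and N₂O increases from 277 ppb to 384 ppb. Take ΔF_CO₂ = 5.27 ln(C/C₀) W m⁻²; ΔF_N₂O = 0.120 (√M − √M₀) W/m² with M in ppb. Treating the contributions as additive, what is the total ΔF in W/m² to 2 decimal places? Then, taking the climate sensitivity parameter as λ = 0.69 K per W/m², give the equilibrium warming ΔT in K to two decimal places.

ΔF = 3.71 W/m²; ΔT = 2.56 K

CO₂: 5.27 × ln(537/284) = 5.27 × ln(1.89085) = 5.27 × 0.63703 = 3.3571 W/m².
N₂O: 0.120 × (√384 − √277) = 0.120 × (19.5959 − 16.6433) = 0.120 × 2.9526 = 0.3543 W/m².
Total ΔF = 3.3571 + 0.3543 = 3.7114 W/m².
ΔT = λ ΔF = 0.69 × 3.71 = 2.5599 K.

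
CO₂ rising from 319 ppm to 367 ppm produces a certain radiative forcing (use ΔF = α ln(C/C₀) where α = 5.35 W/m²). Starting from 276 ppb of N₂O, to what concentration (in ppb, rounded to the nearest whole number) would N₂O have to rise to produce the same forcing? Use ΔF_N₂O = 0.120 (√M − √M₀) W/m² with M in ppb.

M ≈ 523 ppb

CO₂ forcing: 5.35 × ln(367/319) = 5.35 × 0.140171 = 0.74991 W/m².
Set 0.120(√M − √276) = 0.74991: √M = 0.74991/0.120 + √276 = 6.2493 + 16.6132 = 22.8625.
M = (22.8625)² = 522.69 ppb.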